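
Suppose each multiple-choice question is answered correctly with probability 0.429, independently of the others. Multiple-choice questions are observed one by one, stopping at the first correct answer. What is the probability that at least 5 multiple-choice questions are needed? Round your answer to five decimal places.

Y = number of multiple-choice questions to the first success; geometric, p = 0.429.
P(Y > 4) = P(first 4 all fail) = (1−p)^4 = 0.1063027

0.10630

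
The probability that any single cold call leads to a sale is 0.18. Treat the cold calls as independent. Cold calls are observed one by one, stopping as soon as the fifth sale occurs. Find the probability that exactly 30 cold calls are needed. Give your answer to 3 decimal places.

Y = trial on which the fifth success occurs; negative binomial, r=5, p=0.18.
P(Y=30) = C(29,4) · p^5 · (1−p)^25
= 23751 · 0.00018896 · 0.007004 = 0.03143

0.031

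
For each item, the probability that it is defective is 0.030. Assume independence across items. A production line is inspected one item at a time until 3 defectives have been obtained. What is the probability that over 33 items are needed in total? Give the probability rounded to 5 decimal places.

0.92436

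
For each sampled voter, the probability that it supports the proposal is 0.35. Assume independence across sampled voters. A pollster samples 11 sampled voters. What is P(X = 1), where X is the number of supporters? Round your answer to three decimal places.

0.052

X ~ Binomial(n=11, p=0.35).
P(X=1) = C(11,1) · p^1 · (1−p)^10
= 11 · 0.35 · 0.013463 = 0.05183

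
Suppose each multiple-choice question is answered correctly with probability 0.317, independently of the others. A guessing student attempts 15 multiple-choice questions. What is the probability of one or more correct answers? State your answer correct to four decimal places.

0.9967

P(at least one) = 1 − P(none) = 1 − (1 − 0.317)^15
= 1 − 0.003283 = 0.996717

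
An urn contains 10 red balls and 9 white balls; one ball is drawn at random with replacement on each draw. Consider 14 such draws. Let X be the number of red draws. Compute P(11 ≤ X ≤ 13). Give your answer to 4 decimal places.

0.0440

X ~ Binomial(14, 0.526316); P(11 ≤ X ≤ 13) = Σ C(14,k) p^k (1−p)^(14−k) over k:
  k=11: C(14,11)·0.526316^11·0.473684^3 = 0.033211
  k=12: C(14,12)·0.526316^12·0.473684^2 = 0.009225
  k=13: C(14,13)·0.526316^13·0.473684^1 = 0.001577
Total = 0.044013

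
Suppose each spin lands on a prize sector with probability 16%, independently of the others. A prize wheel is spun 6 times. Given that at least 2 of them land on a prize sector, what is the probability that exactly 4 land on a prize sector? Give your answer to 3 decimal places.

0.028

X ~ Binomial(6, 0.16). Want P(X=4 | X≥2) = P(X=4) / P(X≥2).
P(X=4) = C(6,4)·0.16^4·0.84^2 = 0.00694
P(X≥2) = 1 − 0.35130 − 0.40148 = 0.24722
Ratio = 0.00694 / 0.24722 = 0.02806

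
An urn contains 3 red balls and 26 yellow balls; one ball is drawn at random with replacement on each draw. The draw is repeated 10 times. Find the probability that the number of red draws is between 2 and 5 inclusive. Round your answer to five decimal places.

0.27711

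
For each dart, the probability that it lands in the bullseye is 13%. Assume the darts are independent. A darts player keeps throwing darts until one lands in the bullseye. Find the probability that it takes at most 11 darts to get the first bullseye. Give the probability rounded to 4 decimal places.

Y = number of darts to the first success; geometric, p = 0.13.
P(Y ≤ 11) = 1 − (1−p)^11 = 1 − 0.216128 = 0.783872

0.7839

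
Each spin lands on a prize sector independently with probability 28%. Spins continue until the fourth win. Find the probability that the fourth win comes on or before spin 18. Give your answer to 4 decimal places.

0.7860

Finishing within 18 spins ⇔ at least 4 successes in the first 18. With X ~ Binomial(18, 0.28), P(Y ≤ 18) = 1 − P(X ≤ 3).
  k=0: C(18,0)·0.28^0·0.72^18 = 0.002704
  k=1: C(18,1)·0.28^1·0.72^17 = 0.018927
  k=2: C(18,2)·0.28^2·0.72^16 = 0.062564
  k=3: C(18,3)·0.28^3·0.72^15 = 0.129763
1 − 0.213959 = 0.786041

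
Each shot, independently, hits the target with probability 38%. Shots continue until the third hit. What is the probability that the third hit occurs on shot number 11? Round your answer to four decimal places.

Y = trial on which the third success occurs; negative binomial, r=3, p=0.38.
P(Y=11) = C(10,2) · p^3 · (1−p)^8
= 45 · 0.054872 · 0.021834 = 0.053913

0.0539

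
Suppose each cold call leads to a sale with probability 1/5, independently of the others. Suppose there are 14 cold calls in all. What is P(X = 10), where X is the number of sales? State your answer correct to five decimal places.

0.00004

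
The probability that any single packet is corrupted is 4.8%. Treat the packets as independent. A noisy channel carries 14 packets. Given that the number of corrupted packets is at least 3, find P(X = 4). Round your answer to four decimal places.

X ~ Binomial(14, 0.048). Want P(X=4 | X≥3) = P(X=4) / P(X≥3).
P(X=4) = C(14,4)·0.048^4·0.952^10 = 0.003249
P(X≥3) = 1 − 0.502247 − 0.354527 − 0.116190 = 0.027036
Ratio = 0.003249 / 0.027036 = 0.120177

0.1202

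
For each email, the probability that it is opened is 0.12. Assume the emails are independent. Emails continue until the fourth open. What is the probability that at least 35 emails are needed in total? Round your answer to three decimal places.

Needing more than 34 emails ⇔ fewer than 4 successes in the first 34. With X ~ Binomial(34, 0.12), P(Y > 34) = P(X ≤ 3).
  k=0: C(34,0)·0.12^0·0.88^34 = 0.01295
  k=1: C(34,1)·0.12^1·0.88^33 = 0.06006
  k=2: C(34,2)·0.12^2·0.88^32 = 0.13514
  k=3: C(34,3)·0.12^3·0.88^31 = 0.19656
P(X ≤ 3) = 0.40471

0.405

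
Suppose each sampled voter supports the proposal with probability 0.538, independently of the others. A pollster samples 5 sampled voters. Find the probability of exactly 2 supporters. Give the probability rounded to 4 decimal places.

X ~ Binomial(n=5, p=0.538).
P(X=2) = C(5,2) · p^2 · (1−p)^3
= 10 · 0.28944 · 0.098611 = 0.285424

0.2854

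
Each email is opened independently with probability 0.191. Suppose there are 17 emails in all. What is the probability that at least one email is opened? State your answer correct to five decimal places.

P(at least one) = 1 − P(none) = 1 − (1 − 0.191)^17
= 1 − 0.0272348 = 0.9727652

0.97277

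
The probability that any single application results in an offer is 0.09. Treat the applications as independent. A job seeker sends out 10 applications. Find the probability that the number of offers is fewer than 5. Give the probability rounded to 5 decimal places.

0.99899

X ~ Binomial(10, 0.09); P(X ≤ 4) = Σ C(10,k) p^k (1−p)^(10−k) over k:
  k=0: C(10,0)·0.09^0·0.91^10 = 0.3894161
  k=1: C(10,1)·0.09^1·0.91^9 = 0.3851368
  k=2: C(10,2)·0.09^2·0.91^8 = 0.1714070
  k=3: C(10,3)·0.09^3·0.91^7 = 0.0452063
  k=4: C(10,4)·0.09^4·0.91^6 = 0.0078242
Total = 0.9989904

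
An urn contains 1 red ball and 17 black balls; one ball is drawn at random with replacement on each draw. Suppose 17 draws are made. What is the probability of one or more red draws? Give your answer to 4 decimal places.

P(at least one) = 1 − P(none) = 1 − (1 − 0.055556)^17
= 1 − 0.378442 = 0.621558

0.6216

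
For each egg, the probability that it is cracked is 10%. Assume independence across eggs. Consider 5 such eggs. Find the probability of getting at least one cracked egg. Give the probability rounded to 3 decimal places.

P(at least one) = 1 − P(none) = 1 − (1 − 0.10)^5
= 1 − 0.59049 = 0.40951

0.410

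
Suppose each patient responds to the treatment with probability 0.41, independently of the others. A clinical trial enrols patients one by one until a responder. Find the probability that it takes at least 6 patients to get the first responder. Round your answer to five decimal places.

0.07149

Y = number of patients to the first success; geometric, p = 0.41.
P(Y > 5) = P(first 5 all fail) = (1−p)^5 = 0.0714924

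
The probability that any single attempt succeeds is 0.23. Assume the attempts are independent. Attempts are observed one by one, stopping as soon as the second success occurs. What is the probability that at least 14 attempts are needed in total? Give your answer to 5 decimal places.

Needing more than 13 attempts ⇔ fewer than 2 successes in the first 13. With X ~ Binomial(13, 0.23), P(Y > 13) = P(X ≤ 1).
  k=0: C(13,0)·0.23^0·0.77^13 = 0.0334487
  k=1: C(13,1)·0.23^1·0.77^12 = 0.1298853
P(X ≤ 1) = 0.1633340

0.16333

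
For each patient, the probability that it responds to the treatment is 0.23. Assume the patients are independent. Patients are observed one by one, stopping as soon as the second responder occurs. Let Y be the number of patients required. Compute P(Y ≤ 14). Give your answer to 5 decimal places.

0.86654

Finishing within 14 patients ⇔ at least 2 successes in the first 14. With X ~ Binomial(14, 0.23), P(Y ≤ 14) = 1 − P(X ≤ 1).
  k=0: C(14,0)·0.23^0·0.77^14 = 0.0257555
  k=1: C(14,1)·0.23^1·0.77^13 = 0.1077049
1 − 0.1334604 = 0.8665396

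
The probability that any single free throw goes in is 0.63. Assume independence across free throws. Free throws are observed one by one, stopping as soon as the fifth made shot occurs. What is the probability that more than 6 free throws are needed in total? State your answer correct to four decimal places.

Needing more than 6 free throws ⇔ fewer than 5 successes in the first 6. With X ~ Binomial(6, 0.63), P(Y > 6) = P(X ≤ 4).
  k=0: C(6,0)·0.63^0·0.37^6 = 0.002566
  k=1: C(6,1)·0.63^1·0.37^5 = 0.026212
  k=2: C(6,2)·0.63^2·0.37^4 = 0.111578
  k=3: C(6,3)·0.63^3·0.37^3 = 0.253313
  k=4: C(6,4)·0.63^4·0.37^2 = 0.323487
P(X ≤ 4) = 0.717156

0.7172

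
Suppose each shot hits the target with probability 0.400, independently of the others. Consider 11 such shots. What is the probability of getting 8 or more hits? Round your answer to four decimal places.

X ~ Binomial(11, 0.40); P(X ≥ 8) = Σ C(11,k) p^k (1−p)^(11−k) over k:
  k=8: C(11,8)·0.40^8·0.60^3 = 0.023357
  k=9: C(11,9)·0.40^9·0.60^2 = 0.005190
  k=10: C(11,10)·0.40^10·0.60^1 = 0.000692
  k=11: C(11,11)·0.40^11·0.60^0 = 0.000042
Total = 0.029281

0.0293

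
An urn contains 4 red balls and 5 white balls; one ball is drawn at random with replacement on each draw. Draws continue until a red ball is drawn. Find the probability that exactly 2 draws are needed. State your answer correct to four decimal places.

0.2469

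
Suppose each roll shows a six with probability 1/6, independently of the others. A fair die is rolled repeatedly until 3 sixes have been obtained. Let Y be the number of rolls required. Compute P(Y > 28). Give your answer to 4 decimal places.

0.1318

Needing more than 28 rolls ⇔ fewer than 3 successes in the first 28. With X ~ Binomial(28, 0.166667), P(Y > 28) = P(X ≤ 2).
  k=0: C(28,0)·0.166667^0·0.833333^28 = 0.006066
  k=1: C(28,1)·0.166667^1·0.833333^27 = 0.033971
  k=2: C(28,2)·0.166667^2·0.833333^26 = 0.091723
P(X ≤ 2) = 0.131760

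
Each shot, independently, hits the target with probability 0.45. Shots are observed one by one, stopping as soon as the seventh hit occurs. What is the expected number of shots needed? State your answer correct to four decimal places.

Y = total shots until the seventh success; negative binomial with r=7, p=0.45.
E[Y] = r / p = 7 / 0.45 = 15.555556

15.5556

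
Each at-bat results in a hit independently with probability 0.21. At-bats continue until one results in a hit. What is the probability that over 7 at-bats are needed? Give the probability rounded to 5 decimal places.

Y = number of at-bats to the first success; geometric, p = 0.21.
P(Y > 7) = P(first 7 all fail) = (1−p)^7 = 0.1920391

0.19204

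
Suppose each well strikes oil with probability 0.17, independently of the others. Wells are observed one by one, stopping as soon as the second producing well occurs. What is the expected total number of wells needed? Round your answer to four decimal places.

Y = total wells until the second success; negative binomial with r=2, p=0.17.
E[Y] = r / p = 2 / 0.17 = 11.764706

11.7647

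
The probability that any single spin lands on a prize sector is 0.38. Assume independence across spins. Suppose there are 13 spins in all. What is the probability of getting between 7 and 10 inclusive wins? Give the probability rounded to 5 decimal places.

X ~ Binomial(13, 0.38); P(7 ≤ X ≤ 10) = Σ C(13,k) p^k (1−p)^(13−k) over k:
  k=7: C(13,7)·0.38^7·0.62^6 = 0.1115200
  k=8: C(13,8)·0.38^8·0.62^5 = 0.0512632
  k=9: C(13,9)·0.38^9·0.62^4 = 0.0174552
  k=10: C(13,10)·0.38^10·0.62^3 = 0.0042793
Total = 0.1845177

0.18452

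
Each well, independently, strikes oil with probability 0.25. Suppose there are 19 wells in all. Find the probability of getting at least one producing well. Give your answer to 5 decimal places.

P(at least one) = 1 − P(none) = 1 − (1 − 0.25)^19
= 1 − 0.0042283 = 0.9957717

0.99577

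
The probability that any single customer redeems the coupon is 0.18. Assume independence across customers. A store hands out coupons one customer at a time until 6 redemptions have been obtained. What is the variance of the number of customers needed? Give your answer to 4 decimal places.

Y = total customers until the sixth success; negative binomial with r=6, p=0.18.
Var(Y) = r(1−p)/p² = 6·0.82 / 0.18² = 151.851852

151.8519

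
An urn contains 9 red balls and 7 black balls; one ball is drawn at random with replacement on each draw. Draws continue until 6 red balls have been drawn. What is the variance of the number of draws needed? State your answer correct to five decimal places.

8.29630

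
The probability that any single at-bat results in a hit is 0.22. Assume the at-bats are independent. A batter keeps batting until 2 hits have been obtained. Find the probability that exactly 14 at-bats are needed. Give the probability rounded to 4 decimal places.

Y = trial on which the second success occurs; negative binomial, r=2, p=0.22.
P(Y=14) = C(13,1) · p^2 · (1−p)^12
= 13 · 0.0484 · 0.050715 = 0.031910

0.0319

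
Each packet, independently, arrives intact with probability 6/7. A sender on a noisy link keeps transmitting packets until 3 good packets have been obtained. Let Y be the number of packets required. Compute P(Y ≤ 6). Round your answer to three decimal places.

0.995

Finishing within 6 packets ⇔ at least 3 successes in the first 6. With X ~ Binomial(6, 0.857143), P(Y ≤ 6) = 1 − P(X ≤ 2).
  k=0: C(6,0)·0.857143^0·0.142857^6 = 0.00001
  k=1: C(6,1)·0.857143^1·0.142857^5 = 0.00031
  k=2: C(6,2)·0.857143^2·0.142857^4 = 0.00459
1 − 0.00490 = 0.99510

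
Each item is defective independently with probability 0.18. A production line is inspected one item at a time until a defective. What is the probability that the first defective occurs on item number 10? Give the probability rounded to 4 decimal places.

0.0302

Geometric (trials to first success), p = 0.18.
P(Y = 10) = (1−p)^9 · p = 0.16762 · 0.18 = 0.030172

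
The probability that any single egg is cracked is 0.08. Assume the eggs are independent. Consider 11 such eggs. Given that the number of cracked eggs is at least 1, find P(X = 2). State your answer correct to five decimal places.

X ~ Binomial(11, 0.08). Want P(X=2 | X≥1) = P(X=2) / P(X≥1).
P(X=2) = C(11,2)·0.08^2·0.92^9 = 0.1662008
P(X≥1) = 1 − 0.3996374 = 0.6003626
Ratio = 0.1662008 / 0.6003626 = 0.2768340

0.27683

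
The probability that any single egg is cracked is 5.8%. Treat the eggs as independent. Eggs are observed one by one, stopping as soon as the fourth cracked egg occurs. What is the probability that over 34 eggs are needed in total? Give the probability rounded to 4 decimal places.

0.8677

Needing more than 34 eggs ⇔ fewer than 4 successes in the first 34. With X ~ Binomial(34, 0.058), P(Y > 34) = P(X ≤ 3).
  k=0: C(34,0)·0.058^0·0.942^34 = 0.131139
  k=1: C(34,1)·0.058^1·0.942^33 = 0.274528
  k=2: C(34,2)·0.058^2·0.942^32 = 0.278900
  k=3: C(34,3)·0.058^3·0.942^31 = 0.183170
P(X ≤ 3) = 0.867736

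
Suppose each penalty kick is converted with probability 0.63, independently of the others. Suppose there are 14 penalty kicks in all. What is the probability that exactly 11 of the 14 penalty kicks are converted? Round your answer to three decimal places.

X ~ Binomial(n=14, p=0.63).
P(X=11) = C(14,11) · p^11 · (1−p)^3
= 364 · 0.0062051 · 0.050653 = 0.11441

0.114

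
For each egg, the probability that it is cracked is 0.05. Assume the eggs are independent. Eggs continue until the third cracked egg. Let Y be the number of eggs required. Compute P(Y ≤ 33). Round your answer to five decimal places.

Finishing within 33 eggs ⇔ at least 3 successes in the first 33. With X ~ Binomial(33, 0.05), P(Y ≤ 33) = 1 − P(X ≤ 2).
  k=0: C(33,0)·0.05^0·0.95^33 = 0.1840259
  k=1: C(33,1)·0.05^1·0.95^32 = 0.3196239
  k=2: C(33,2)·0.05^2·0.95^31 = 0.2691570
1 − 0.7728069 = 0.2271931

0.22719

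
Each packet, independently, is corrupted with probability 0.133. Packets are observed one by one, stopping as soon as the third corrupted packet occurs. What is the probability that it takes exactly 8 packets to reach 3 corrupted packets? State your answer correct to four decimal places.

Y = trial on which the third success occurs; negative binomial, r=3, p=0.133.
P(Y=8) = C(7,2) · p^3 · (1−p)^5
= 21 · 0.0023526 · 0.48989 = 0.024203

0.0242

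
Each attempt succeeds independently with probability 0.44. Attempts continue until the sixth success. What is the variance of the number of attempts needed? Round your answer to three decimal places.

17.355

Y = total attempts until the sixth success; negative binomial with r=6, p=0.44.
Var(Y) = r(1−p)/p² = 6·0.56 / 0.44² = 17.35537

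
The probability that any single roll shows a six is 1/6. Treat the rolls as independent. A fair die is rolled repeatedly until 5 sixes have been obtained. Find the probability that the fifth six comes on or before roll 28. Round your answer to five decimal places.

Finishing within 28 rolls ⇔ at least 5 successes in the first 28. With X ~ Binomial(28, 0.166667), P(Y ≤ 28) = 1 − P(X ≤ 4).
  k=0: C(28,0)·0.166667^0·0.833333^28 = 0.0060663
  k=1: C(28,1)·0.166667^1·0.833333^27 = 0.0339714
  k=2: C(28,2)·0.166667^2·0.833333^26 = 0.0917227
  k=3: C(28,3)·0.166667^3·0.833333^25 = 0.1589860
  k=4: C(28,4)·0.166667^4·0.833333^24 = 0.1987325
1 − 0.4894790 = 0.5105210

0.51052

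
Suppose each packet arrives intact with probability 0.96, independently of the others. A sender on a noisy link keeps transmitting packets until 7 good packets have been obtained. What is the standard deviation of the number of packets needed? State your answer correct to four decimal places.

0.5512

Y = total packets until the seventh success; negative binomial with r=7, p=0.96.
SD(Y) = √[r(1−p)/p²] = √(0.303819) = 0.551198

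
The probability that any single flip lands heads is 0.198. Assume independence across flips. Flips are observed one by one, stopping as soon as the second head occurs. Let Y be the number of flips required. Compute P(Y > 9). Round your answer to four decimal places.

Needing more than 9 flips ⇔ fewer than 2 successes in the first 9. With X ~ Binomial(9, 0.198), P(Y > 9) = P(X ≤ 1).
  k=0: C(9,0)·0.198^0·0.802^9 = 0.137268
  k=1: C(9,1)·0.198^1·0.802^8 = 0.305002
P(X ≤ 1) = 0.442270

0.4423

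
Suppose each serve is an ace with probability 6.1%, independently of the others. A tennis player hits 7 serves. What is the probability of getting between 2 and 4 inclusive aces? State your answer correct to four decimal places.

0.0636

X ~ Binomial(7, 0.061); P(2 ≤ X ≤ 4) = Σ C(7,k) p^k (1−p)^(7−k) over k:
  k=2: C(7,2)·0.061^2·0.939^5 = 0.057044
  k=3: C(7,3)·0.061^3·0.939^4 = 0.006176
  k=4: C(7,4)·0.061^4·0.939^3 = 0.000401
Total = 0.063621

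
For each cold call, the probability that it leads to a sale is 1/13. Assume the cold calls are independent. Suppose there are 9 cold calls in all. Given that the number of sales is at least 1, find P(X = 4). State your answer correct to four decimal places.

0.0058

X ~ Binomial(9, 0.076923). Want P(X=4 | X≥1) = P(X=4) / P(X≥1).
P(X=4) = C(9,4)·0.076923^4·0.923077^5 = 0.002957
P(X≥1) = 1 − 0.486565 = 0.513435
Ratio = 0.002957 / 0.513435 = 0.005758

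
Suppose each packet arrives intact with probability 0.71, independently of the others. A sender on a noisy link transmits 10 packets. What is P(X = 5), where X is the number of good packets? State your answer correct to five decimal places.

0.09326

X ~ Binomial(n=10, p=0.71).
P(X=5) = C(10,5) · p^5 · (1−p)^5
= 252 · 0.18042 · 0.0020511 = 0.0932572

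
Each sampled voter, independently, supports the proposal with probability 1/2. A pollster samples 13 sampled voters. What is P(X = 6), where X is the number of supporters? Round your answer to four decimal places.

0.2095

X ~ Binomial(n=13, p=0.50).
P(X=6) = C(13,6) · p^6 · (1−p)^7
= 1716 · 0.015625 · 0.0078125 = 0.209473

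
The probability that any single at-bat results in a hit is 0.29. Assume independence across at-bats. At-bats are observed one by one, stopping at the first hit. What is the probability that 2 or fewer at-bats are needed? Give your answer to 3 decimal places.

0.496

Y = number of at-bats to the first success; geometric, p = 0.29.
P(Y ≤ 2) = 1 − (1−p)^2 = 1 − 0.50410 = 0.49590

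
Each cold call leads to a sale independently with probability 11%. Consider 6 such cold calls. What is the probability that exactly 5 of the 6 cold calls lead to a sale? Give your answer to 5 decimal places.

0.00009

X ~ Binomial(n=6, p=0.11).
P(X=5) = C(6,5) · p^5 · (1−p)^1
= 6 · 1.6105e-05 · 0.89 = 0.0000860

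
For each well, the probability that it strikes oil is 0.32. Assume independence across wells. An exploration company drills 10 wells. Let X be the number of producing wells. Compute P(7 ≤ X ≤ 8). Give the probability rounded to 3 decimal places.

0.015

X ~ Binomial(10, 0.32); P(7 ≤ X ≤ 8) = Σ C(10,k) p^k (1−p)^(10−k) over k:
  k=7: C(10,7)·0.32^7·0.68^3 = 0.01296
  k=8: C(10,8)·0.32^8·0.68^2 = 0.00229
Total = 0.01525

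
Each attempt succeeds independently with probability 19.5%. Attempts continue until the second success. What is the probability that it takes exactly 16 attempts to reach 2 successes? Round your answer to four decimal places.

Y = trial on which the second success occurs; negative binomial, r=2, p=0.195.
P(Y=16) = C(15,1) · p^2 · (1−p)^14
= 15 · 0.038025 · 0.047989 = 0.027372

0.0274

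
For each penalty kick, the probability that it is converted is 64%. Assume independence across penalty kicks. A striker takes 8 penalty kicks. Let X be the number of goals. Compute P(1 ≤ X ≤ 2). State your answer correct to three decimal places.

X ~ Binomial(8, 0.64); P(1 ≤ X ≤ 2) = Σ C(8,k) p^k (1−p)^(8−k) over k:
  k=1: C(8,1)·0.64^1·0.36^7 = 0.00401
  k=2: C(8,2)·0.64^2·0.36^6 = 0.02497
Total = 0.02898

0.029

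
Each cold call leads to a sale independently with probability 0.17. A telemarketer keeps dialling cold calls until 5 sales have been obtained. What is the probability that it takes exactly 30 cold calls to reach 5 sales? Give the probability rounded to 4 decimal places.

Y = trial on which the fifth success occurs; negative binomial, r=5, p=0.17.
P(Y=30) = C(29,4) · p^5 · (1−p)^25
= 23751 · 0.00014199 · 0.0094831 = 0.031980

0.0320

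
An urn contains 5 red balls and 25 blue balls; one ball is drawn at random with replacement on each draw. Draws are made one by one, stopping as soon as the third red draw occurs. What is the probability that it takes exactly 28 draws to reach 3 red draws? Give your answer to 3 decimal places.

0.017

Y = trial on which the third success occurs; negative binomial, r=3, p=0.166667.
P(Y=28) = C(27,2) · p^3 · (1−p)^25
= 351 · 0.0046296 · 0.010483 = 0.01703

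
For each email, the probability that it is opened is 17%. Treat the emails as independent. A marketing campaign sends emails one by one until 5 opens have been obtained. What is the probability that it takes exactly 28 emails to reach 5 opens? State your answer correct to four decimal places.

Y = trial on which the fifth success occurs; negative binomial, r=5, p=0.17.
P(Y=28) = C(27,4) · p^5 · (1−p)^23
= 17550 · 0.00014199 · 0.013766 = 0.034302

0.0343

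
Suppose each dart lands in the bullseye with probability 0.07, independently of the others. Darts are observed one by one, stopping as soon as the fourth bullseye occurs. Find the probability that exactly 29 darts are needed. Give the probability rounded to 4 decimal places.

Y = trial on which the fourth success occurs; negative binomial, r=4, p=0.07.
P(Y=29) = C(28,3) · p^4 · (1−p)^25
= 3276 · 2.401e-05 · 0.16296 = 0.012818

0.0128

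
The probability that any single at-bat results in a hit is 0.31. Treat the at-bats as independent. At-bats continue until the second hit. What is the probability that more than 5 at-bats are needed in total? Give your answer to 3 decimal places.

0.508

Needing more than 5 at-bats ⇔ fewer than 2 successes in the first 5. With X ~ Binomial(5, 0.31), P(Y > 5) = P(X ≤ 1).
  k=0: C(5,0)·0.31^0·0.69^5 = 0.15640
  k=1: C(5,1)·0.31^1·0.69^4 = 0.35134
P(X ≤ 1) = 0.50774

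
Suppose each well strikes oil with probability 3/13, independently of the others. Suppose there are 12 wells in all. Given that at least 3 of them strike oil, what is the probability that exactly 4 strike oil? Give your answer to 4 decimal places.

0.3143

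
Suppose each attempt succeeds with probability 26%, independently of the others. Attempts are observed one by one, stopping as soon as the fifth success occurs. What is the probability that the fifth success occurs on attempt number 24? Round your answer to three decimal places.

0.034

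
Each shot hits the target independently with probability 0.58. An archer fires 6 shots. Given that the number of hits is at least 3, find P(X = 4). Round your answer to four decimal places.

X ~ Binomial(6, 0.58). Want P(X=4 | X≥3) = P(X=4) / P(X≥3).
P(X=4) = C(6,4)·0.58^4·0.42^2 = 0.299434
P(X≥3) = 1 − 0.005489 − 0.045481 − 0.157016 = 0.792014
Ratio = 0.299434 / 0.792014 = 0.378067

0.3781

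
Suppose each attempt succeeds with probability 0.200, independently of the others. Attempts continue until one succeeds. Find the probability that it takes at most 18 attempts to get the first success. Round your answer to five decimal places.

0.98199

Y = number of attempts to the first success; geometric, p = 0.20.
P(Y ≤ 18) = 1 − (1−p)^18 = 1 − 0.0180144 = 0.9819856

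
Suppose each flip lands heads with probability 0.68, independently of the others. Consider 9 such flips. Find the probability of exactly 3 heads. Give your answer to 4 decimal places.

0.0284

X ~ Binomial(n=9, p=0.68).
P(X=3) = C(9,3) · p^3 · (1−p)^6
= 84 · 0.31443 · 0.0010737 = 0.028360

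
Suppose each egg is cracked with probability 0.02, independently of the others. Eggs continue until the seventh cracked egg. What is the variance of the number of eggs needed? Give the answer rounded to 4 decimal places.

Y = total eggs until the seventh success; negative binomial with r=7, p=0.02.
Var(Y) = r(1−p)/p² = 7·0.98 / 0.02² = 17150.000000

17150.0000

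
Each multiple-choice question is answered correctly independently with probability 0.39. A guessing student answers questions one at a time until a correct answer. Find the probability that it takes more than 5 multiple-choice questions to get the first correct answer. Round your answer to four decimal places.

0.0845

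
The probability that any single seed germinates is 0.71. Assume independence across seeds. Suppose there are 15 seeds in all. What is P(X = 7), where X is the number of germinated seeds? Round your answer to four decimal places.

0.0293

X ~ Binomial(n=15, p=0.71).
P(X=7) = C(15,7) · p^7 · (1−p)^8
= 6435 · 0.090951 · 5.0025e-05 = 0.029278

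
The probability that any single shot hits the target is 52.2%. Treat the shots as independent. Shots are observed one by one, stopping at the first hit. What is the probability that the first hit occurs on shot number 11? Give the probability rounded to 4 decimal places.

0.0003

Geometric (trials to first success), p = 0.522.
P(Y = 11) = (1−p)^10 · p = 0.0006227 · 0.522 = 0.000325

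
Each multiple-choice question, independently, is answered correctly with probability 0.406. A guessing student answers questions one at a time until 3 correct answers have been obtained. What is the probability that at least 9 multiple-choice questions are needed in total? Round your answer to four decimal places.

0.3030

Needing more than 8 multiple-choice questions ⇔ fewer than 3 successes in the first 8. With X ~ Binomial(8, 0.406), P(Y > 8) = P(X ≤ 2).
  k=0: C(8,0)·0.406^0·0.594^8 = 0.015499
  k=1: C(8,1)·0.406^1·0.594^7 = 0.084746
  k=2: C(8,2)·0.406^2·0.594^6 = 0.202735
P(X ≤ 2) = 0.302980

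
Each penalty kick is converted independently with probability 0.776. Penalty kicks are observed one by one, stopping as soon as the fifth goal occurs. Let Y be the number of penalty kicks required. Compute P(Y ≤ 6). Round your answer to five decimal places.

Finishing within 6 penalty kicks ⇔ at least 5 successes in the first 6. With X ~ Binomial(6, 0.776), P(Y ≤ 6) = 1 − P(X ≤ 4).
  k=0: C(6,0)·0.776^0·0.224^6 = 0.0001263
  k=1: C(6,1)·0.776^1·0.224^5 = 0.0026257
  k=2: C(6,2)·0.776^2·0.224^4 = 0.0227409
  k=3: C(6,3)·0.776^3·0.224^3 = 0.1050411
  k=4: C(6,4)·0.776^4·0.224^2 = 0.2729193
1 − 0.4034533 = 0.5965467

0.59655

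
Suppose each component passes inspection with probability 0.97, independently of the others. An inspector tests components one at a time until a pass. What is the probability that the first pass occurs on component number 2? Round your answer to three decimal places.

0.029

Geometric (trials to first success), p = 0.97.
P(Y = 2) = (1−p)^1 · p = 0.03 · 0.97 = 0.02910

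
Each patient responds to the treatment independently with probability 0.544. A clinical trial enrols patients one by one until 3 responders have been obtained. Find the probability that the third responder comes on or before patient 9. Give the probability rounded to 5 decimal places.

Finishing within 9 patients ⇔ at least 3 successes in the first 9. With X ~ Binomial(9, 0.544), P(Y ≤ 9) = 1 − P(X ≤ 2).
  k=0: C(9,0)·0.544^0·0.456^9 = 0.0008525
  k=1: C(9,1)·0.544^1·0.456^8 = 0.0091529
  k=2: C(9,2)·0.544^2·0.456^7 = 0.0436771
1 − 0.0536825 = 0.9463175

0.94632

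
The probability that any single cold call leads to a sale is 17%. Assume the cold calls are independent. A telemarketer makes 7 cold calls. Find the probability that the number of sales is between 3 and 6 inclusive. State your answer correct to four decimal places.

X ~ Binomial(7, 0.17); P(3 ≤ X ≤ 6) = Σ C(7,k) p^k (1−p)^(7−k) over k:
  k=3: C(7,3)·0.17^3·0.83^4 = 0.081607
  k=4: C(7,4)·0.17^4·0.83^3 = 0.016715
  k=5: C(7,5)·0.17^5·0.83^2 = 0.002054
  k=6: C(7,6)·0.17^6·0.83^1 = 0.000140
Total = 0.100516

0.1005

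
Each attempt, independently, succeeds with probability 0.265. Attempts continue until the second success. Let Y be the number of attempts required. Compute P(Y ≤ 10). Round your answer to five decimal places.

0.78809

Finishing within 10 attempts ⇔ at least 2 successes in the first 10. With X ~ Binomial(10, 0.265), P(Y ≤ 10) = 1 − P(X ≤ 1).
  k=0: C(10,0)·0.265^0·0.735^10 = 0.0460122
  k=1: C(10,1)·0.265^1·0.735^9 = 0.1658945
1 − 0.2119067 = 0.7880933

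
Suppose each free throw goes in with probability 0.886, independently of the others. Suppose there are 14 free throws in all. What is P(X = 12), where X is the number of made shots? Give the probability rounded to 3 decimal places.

0.277

X ~ Binomial(n=14, p=0.886).
P(X=12) = C(14,12) · p^12 · (1−p)^2
= 91 · 0.23399 · 0.012996 = 0.27673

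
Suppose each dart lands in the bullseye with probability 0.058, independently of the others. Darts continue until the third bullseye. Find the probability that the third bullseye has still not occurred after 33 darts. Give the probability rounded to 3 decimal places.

0.701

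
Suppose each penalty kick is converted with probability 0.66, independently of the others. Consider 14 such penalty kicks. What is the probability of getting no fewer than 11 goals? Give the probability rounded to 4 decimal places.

0.2444

X ~ Binomial(14, 0.66); P(X ≥ 11) = Σ C(14,k) p^k (1−p)^(14−k) over k:
  k=11: C(14,11)·0.66^11·0.34^3 = 0.148089
  k=12: C(14,12)·0.66^12·0.34^2 = 0.071866
  k=13: C(14,13)·0.66^13·0.34^1 = 0.021462
  k=14: C(14,14)·0.66^14·0.34^0 = 0.002976
Total = 0.244393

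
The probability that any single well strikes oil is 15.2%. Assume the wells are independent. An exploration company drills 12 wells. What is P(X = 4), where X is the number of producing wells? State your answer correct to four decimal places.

0.0707

X ~ Binomial(n=12, p=0.152).
P(X=4) = C(12,4) · p^4 · (1−p)^8
= 495 · 0.00053379 · 0.2674 = 0.070656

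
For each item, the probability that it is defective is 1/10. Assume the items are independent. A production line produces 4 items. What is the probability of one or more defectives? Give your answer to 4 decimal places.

0.3439

P(at least one) = 1 − P(none) = 1 − (1 − 0.10)^4
= 1 − 0.656100 = 0.343900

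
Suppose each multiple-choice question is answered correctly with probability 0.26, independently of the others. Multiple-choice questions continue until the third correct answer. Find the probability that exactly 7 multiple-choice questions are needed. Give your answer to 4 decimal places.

0.0791

Y = trial on which the third success occurs; negative binomial, r=3, p=0.26.
P(Y=7) = C(6,2) · p^3 · (1−p)^4
= 15 · 0.017576 · 0.29987 = 0.079057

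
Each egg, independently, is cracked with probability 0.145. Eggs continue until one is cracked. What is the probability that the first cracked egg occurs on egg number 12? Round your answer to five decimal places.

0.02588

Geometric (trials to first success), p = 0.145.
P(Y = 12) = (1−p)^11 · p = 0.1785 · 0.145 = 0.0258818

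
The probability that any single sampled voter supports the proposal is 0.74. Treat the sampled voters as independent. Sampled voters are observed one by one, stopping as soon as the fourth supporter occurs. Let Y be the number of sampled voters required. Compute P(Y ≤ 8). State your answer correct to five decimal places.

Finishing within 8 sampled voters ⇔ at least 4 successes in the first 8. With X ~ Binomial(8, 0.74), P(Y ≤ 8) = 1 − P(X ≤ 3).
  k=0: C(8,0)·0.74^0·0.26^8 = 0.0000209
  k=1: C(8,1)·0.74^1·0.26^7 = 0.0004755
  k=2: C(8,2)·0.74^2·0.26^6 = 0.0047365
  k=3: C(8,3)·0.74^3·0.26^5 = 0.0269619
1 − 0.0321948 = 0.9678052

0.96781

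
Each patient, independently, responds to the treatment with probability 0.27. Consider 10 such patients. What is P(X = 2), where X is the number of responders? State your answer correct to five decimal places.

X ~ Binomial(n=10, p=0.27).
P(X=2) = C(10,2) · p^2 · (1−p)^8
= 45 · 0.0729 · 0.080646 = 0.2645592

0.26456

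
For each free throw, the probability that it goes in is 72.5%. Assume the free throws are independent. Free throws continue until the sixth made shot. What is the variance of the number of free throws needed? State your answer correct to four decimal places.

3.1391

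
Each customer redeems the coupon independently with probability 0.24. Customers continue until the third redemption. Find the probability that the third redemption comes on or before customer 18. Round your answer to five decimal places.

0.84299

Finishing within 18 customers ⇔ at least 3 successes in the first 18. With X ~ Binomial(18, 0.24), P(Y ≤ 18) = 1 − P(X ≤ 2).
  k=0: C(18,0)·0.24^0·0.76^18 = 0.0071556
  k=1: C(18,1)·0.24^1·0.76^17 = 0.0406738
  k=2: C(18,2)·0.24^2·0.76^16 = 0.1091771
1 − 0.1570064 = 0.8429936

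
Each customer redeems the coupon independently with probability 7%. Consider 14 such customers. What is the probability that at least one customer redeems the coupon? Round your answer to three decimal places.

0.638

P(at least one) = 1 − P(none) = 1 − (1 − 0.07)^14
= 1 − 0.36204 = 0.63796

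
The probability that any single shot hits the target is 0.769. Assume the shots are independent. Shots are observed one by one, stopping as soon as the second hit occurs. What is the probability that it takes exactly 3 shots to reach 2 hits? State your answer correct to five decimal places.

Y = trial on which the second success occurs; negative binomial, r=2, p=0.769.
P(Y=3) = C(2,1) · p^2 · (1−p)^1
= 2 · 0.59136 · 0.231 = 0.2732088

0.27321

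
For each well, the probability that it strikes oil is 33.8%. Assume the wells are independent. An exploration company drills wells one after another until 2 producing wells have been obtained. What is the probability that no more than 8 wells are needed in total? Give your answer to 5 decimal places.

0.81245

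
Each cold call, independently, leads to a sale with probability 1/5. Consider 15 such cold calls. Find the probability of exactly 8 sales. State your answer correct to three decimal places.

X ~ Binomial(n=15, p=0.20).
P(X=8) = C(15,8) · p^8 · (1−p)^7
= 6435 · 2.56e-06 · 0.20972 = 0.00345

0.003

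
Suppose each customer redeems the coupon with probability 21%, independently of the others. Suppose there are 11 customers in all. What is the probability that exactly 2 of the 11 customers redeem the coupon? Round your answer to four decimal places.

0.2907

X ~ Binomial(n=11, p=0.21).
P(X=2) = C(11,2) · p^2 · (1−p)^9
= 55 · 0.0441 · 0.11985 = 0.290700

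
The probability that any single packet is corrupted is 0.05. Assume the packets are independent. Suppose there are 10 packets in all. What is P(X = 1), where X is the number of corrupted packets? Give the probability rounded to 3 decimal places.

0.315

X ~ Binomial(n=10, p=0.05).
P(X=1) = C(10,1) · p^1 · (1−p)^9
= 10 · 0.05 · 0.63025 = 0.31512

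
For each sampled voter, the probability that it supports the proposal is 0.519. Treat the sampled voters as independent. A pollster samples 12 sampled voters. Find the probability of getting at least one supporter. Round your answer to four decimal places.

0.9998

P(at least one) = 1 − P(none) = 1 − (1 − 0.519)^12
= 1 − 0.000153 = 0.999847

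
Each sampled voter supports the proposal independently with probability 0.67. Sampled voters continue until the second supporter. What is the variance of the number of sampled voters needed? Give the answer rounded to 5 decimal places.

1.47026

Y = total sampled voters until the second success; negative binomial with r=2, p=0.67.
Var(Y) = r(1−p)/p² = 2·0.33 / 0.67² = 1.4702606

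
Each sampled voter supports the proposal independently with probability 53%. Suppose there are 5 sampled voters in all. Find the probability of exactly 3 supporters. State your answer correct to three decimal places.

X ~ Binomial(n=5, p=0.53).
P(X=3) = C(5,3) · p^3 · (1−p)^2
= 10 · 0.14888 · 0.2209 = 0.32887

0.329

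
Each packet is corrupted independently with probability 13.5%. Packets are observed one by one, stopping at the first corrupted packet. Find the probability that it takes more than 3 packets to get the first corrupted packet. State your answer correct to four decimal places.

Y = number of packets to the first success; geometric, p = 0.135.
P(Y > 3) = P(first 3 all fail) = (1−p)^3 = 0.647215

0.6472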